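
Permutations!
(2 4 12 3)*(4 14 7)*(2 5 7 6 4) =(2 14 6 4 12 3 5 7) =[0, 1, 14, 5, 12, 7, 4, 2, 8, 9, 10, 11, 3, 13, 6]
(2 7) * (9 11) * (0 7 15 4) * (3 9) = (0 7 2 15 4)(3 9 11) = [7, 1, 15, 9, 0, 5, 6, 2, 8, 11, 10, 3, 12, 13, 14, 4]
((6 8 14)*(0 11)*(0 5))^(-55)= (0 5 11)(6 14 8)= [5, 1, 2, 3, 4, 11, 14, 7, 6, 9, 10, 0, 12, 13, 8]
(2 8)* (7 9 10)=(2 8)(7 9 10)=[0, 1, 8, 3, 4, 5, 6, 9, 2, 10, 7]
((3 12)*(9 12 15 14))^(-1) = [0, 1, 2, 12, 4, 5, 6, 7, 8, 14, 10, 11, 9, 13, 15, 3] = (3 12 9 14 15)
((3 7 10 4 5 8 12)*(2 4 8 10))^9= (2 4 5 10 8 12 3 7)= [0, 1, 4, 7, 5, 10, 6, 2, 12, 9, 8, 11, 3]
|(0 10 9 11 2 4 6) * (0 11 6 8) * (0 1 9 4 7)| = |(0 10 4 8 1 9 6 11 2 7)| = 10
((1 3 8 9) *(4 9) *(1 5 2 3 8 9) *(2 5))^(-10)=(1 4 8)(2 9 3)=[0, 4, 9, 2, 8, 5, 6, 7, 1, 3]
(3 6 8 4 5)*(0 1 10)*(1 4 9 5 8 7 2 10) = [4, 1, 10, 6, 8, 3, 7, 2, 9, 5, 0] = (0 4 8 9 5 3 6 7 2 10)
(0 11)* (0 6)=(0 11 6)=[11, 1, 2, 3, 4, 5, 0, 7, 8, 9, 10, 6]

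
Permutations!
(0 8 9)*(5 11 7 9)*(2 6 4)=(0 8 5 11 7 9)(2 6 4)=[8, 1, 6, 3, 2, 11, 4, 9, 5, 0, 10, 7]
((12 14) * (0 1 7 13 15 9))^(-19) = (0 9 15 13 7 1)(12 14) = [9, 0, 2, 3, 4, 5, 6, 1, 8, 15, 10, 11, 14, 7, 12, 13]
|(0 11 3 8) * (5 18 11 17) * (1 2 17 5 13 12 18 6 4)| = 13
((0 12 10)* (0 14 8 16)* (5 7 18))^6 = [0, 1, 2, 3, 4, 5, 6, 7, 8, 9, 10, 11, 12, 13, 14, 15, 16, 17, 18] = (18)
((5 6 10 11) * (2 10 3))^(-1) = (2 3 6 5 11 10) = [0, 1, 3, 6, 4, 11, 5, 7, 8, 9, 2, 10]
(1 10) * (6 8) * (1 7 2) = (1 10 7 2)(6 8) = [0, 10, 1, 3, 4, 5, 8, 2, 6, 9, 7]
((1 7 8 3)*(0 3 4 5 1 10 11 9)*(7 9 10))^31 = (0 9 1 5 4 8 7 3)(10 11) = [9, 5, 2, 0, 8, 4, 6, 3, 7, 1, 11, 10]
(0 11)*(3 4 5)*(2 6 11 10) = (0 10 2 6 11)(3 4 5) = [10, 1, 6, 4, 5, 3, 11, 7, 8, 9, 2, 0]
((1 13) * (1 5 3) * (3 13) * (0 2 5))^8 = (13) = [0, 1, 2, 3, 4, 5, 6, 7, 8, 9, 10, 11, 12, 13]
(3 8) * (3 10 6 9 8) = (6 9 8 10) = [0, 1, 2, 3, 4, 5, 9, 7, 10, 8, 6]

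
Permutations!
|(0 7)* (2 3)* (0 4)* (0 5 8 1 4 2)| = |(0 7 2 3)(1 4 5 8)| = 4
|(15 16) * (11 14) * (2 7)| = |(2 7)(11 14)(15 16)| = 2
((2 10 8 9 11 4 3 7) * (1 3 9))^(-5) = (1 3 7 2 10 8)(4 9 11) = [0, 3, 10, 7, 9, 5, 6, 2, 1, 11, 8, 4]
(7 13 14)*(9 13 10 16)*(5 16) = (5 16 9 13 14 7 10) = [0, 1, 2, 3, 4, 16, 6, 10, 8, 13, 5, 11, 12, 14, 7, 15, 9]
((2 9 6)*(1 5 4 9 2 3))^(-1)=(1 3 6 9 4 5)=[0, 3, 2, 6, 5, 1, 9, 7, 8, 4]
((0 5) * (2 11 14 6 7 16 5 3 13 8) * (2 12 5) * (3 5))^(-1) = (0 5)(2 16 7 6 14 11)(3 12 8 13) = [5, 1, 16, 12, 4, 0, 14, 6, 13, 9, 10, 2, 8, 3, 11, 15, 7]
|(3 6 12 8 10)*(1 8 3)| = 3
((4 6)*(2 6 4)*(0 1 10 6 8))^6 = (10) = [0, 1, 2, 3, 4, 5, 6, 7, 8, 9, 10]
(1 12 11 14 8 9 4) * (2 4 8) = (1 12 11 14 2 4)(8 9) = [0, 12, 4, 3, 1, 5, 6, 7, 9, 8, 10, 14, 11, 13, 2]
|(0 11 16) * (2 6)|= 6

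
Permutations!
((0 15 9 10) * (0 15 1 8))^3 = (15) = [0, 1, 2, 3, 4, 5, 6, 7, 8, 9, 10, 11, 12, 13, 14, 15]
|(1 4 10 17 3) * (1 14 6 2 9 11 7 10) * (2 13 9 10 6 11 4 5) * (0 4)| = 14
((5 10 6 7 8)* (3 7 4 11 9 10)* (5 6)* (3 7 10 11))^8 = (11)(3 10 5 7 8 6 4) = [0, 1, 2, 10, 3, 7, 4, 8, 6, 9, 5, 11]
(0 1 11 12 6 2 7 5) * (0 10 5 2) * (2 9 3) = (0 1 11 12 6)(2 7 9 3)(5 10) = [1, 11, 7, 2, 4, 10, 0, 9, 8, 3, 5, 12, 6]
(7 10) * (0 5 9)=(0 5 9)(7 10)=[5, 1, 2, 3, 4, 9, 6, 10, 8, 0, 7]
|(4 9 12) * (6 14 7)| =|(4 9 12)(6 14 7)| =3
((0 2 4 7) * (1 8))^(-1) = (0 7 4 2)(1 8) = [7, 8, 0, 3, 2, 5, 6, 4, 1]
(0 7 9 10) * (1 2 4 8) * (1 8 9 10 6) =(0 7 10)(1 2 4 9 6) =[7, 2, 4, 3, 9, 5, 1, 10, 8, 6, 0]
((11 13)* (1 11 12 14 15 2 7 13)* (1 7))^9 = (1 11 7 13 12 14 15 2) = [0, 11, 1, 3, 4, 5, 6, 13, 8, 9, 10, 7, 14, 12, 15, 2]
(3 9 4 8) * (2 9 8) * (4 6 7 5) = (2 9 6 7 5 4)(3 8) = [0, 1, 9, 8, 2, 4, 7, 5, 3, 6]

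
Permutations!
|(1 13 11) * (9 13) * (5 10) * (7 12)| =4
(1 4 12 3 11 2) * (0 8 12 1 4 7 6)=(0 8 12 3 11 2 4 1 7 6)=[8, 7, 4, 11, 1, 5, 0, 6, 12, 9, 10, 2, 3]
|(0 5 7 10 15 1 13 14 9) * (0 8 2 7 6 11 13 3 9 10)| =|(0 5 6 11 13 14 10 15 1 3 9 8 2 7)| =14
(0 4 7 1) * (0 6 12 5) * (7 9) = (0 4 9 7 1 6 12 5) = [4, 6, 2, 3, 9, 0, 12, 1, 8, 7, 10, 11, 5]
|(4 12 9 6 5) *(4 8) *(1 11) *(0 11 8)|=9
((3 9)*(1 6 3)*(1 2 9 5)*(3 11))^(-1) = (1 5 3 11 6)(2 9) = [0, 5, 9, 11, 4, 3, 1, 7, 8, 2, 10, 6]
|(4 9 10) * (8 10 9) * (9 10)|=|(4 8 9 10)|=4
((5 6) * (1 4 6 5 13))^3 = (1 13 6 4) = [0, 13, 2, 3, 1, 5, 4, 7, 8, 9, 10, 11, 12, 6]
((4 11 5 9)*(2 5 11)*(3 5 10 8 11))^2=(2 8 3 9)(4 10 11 5)=[0, 1, 8, 9, 10, 4, 6, 7, 3, 2, 11, 5]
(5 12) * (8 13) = (5 12)(8 13) = [0, 1, 2, 3, 4, 12, 6, 7, 13, 9, 10, 11, 5, 8]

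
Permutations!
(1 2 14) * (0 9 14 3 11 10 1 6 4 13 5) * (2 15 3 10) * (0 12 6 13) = (0 9 14 13 5 12 6 4)(1 15 3 11 2 10) = [9, 15, 10, 11, 0, 12, 4, 7, 8, 14, 1, 2, 6, 5, 13, 3]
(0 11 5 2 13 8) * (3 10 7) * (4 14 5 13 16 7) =(0 11 13 8)(2 16 7 3 10 4 14 5) =[11, 1, 16, 10, 14, 2, 6, 3, 0, 9, 4, 13, 12, 8, 5, 15, 7]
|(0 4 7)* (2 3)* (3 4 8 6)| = |(0 8 6 3 2 4 7)| = 7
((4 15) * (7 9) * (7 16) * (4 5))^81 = (16) = [0, 1, 2, 3, 4, 5, 6, 7, 8, 9, 10, 11, 12, 13, 14, 15, 16]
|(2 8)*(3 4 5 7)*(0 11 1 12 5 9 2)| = |(0 11 1 12 5 7 3 4 9 2 8)| = 11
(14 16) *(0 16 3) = (0 16 14 3) = [16, 1, 2, 0, 4, 5, 6, 7, 8, 9, 10, 11, 12, 13, 3, 15, 14]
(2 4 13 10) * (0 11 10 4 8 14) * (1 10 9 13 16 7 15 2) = [11, 10, 8, 3, 16, 5, 6, 15, 14, 13, 1, 9, 12, 4, 0, 2, 7] = (0 11 9 13 4 16 7 15 2 8 14)(1 10)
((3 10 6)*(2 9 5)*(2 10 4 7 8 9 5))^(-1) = (2 9 8 7 4 3 6 10 5) = [0, 1, 9, 6, 3, 2, 10, 4, 7, 8, 5]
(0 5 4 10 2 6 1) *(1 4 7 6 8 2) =[5, 0, 8, 3, 10, 7, 4, 6, 2, 9, 1] =(0 5 7 6 4 10 1)(2 8)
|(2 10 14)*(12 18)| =|(2 10 14)(12 18)| =6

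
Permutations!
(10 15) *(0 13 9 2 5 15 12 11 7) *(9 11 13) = (0 9 2 5 15 10 12 13 11 7) = [9, 1, 5, 3, 4, 15, 6, 0, 8, 2, 12, 7, 13, 11, 14, 10]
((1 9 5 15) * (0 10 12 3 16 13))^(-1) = (0 13 16 3 12 10)(1 15 5 9) = [13, 15, 2, 12, 4, 9, 6, 7, 8, 1, 0, 11, 10, 16, 14, 5, 3]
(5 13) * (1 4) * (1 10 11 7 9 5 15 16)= (1 4 10 11 7 9 5 13 15 16)= [0, 4, 2, 3, 10, 13, 6, 9, 8, 5, 11, 7, 12, 15, 14, 16, 1]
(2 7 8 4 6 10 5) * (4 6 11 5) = (2 7 8 6 10 4 11 5) = [0, 1, 7, 3, 11, 2, 10, 8, 6, 9, 4, 5]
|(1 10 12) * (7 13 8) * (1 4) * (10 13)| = |(1 13 8 7 10 12 4)| = 7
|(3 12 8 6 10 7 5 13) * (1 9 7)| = |(1 9 7 5 13 3 12 8 6 10)| = 10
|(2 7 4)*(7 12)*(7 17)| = |(2 12 17 7 4)| = 5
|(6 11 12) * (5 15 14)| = |(5 15 14)(6 11 12)| = 3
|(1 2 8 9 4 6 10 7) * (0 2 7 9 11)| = |(0 2 8 11)(1 7)(4 6 10 9)| = 4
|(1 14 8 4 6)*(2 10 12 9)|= 20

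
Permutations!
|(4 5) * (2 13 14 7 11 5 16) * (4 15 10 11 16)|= 20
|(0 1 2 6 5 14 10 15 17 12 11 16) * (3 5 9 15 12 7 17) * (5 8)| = |(0 1 2 6 9 15 3 8 5 14 10 12 11 16)(7 17)| = 14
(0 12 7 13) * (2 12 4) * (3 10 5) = (0 4 2 12 7 13)(3 10 5) = [4, 1, 12, 10, 2, 3, 6, 13, 8, 9, 5, 11, 7, 0]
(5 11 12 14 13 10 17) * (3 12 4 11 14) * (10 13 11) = (3 12)(4 10 17 5 14 11) = [0, 1, 2, 12, 10, 14, 6, 7, 8, 9, 17, 4, 3, 13, 11, 15, 16, 5]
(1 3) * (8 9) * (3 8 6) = (1 8 9 6 3) = [0, 8, 2, 1, 4, 5, 3, 7, 9, 6]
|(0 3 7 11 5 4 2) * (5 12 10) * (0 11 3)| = |(2 11 12 10 5 4)(3 7)| = 6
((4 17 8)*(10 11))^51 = (17)(10 11) = [0, 1, 2, 3, 4, 5, 6, 7, 8, 9, 11, 10, 12, 13, 14, 15, 16, 17]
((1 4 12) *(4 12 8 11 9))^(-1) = (1 12)(4 9 11 8) = [0, 12, 2, 3, 9, 5, 6, 7, 4, 11, 10, 8, 1]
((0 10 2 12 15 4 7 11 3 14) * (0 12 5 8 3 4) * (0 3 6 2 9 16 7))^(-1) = (0 4 11 7 16 9 10)(2 6 8 5)(3 15 12 14) = [4, 1, 6, 15, 11, 2, 8, 16, 5, 10, 0, 7, 14, 13, 3, 12, 9]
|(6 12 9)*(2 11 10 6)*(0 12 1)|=|(0 12 9 2 11 10 6 1)|=8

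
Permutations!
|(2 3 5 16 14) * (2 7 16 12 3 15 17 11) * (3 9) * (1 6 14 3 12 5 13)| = |(1 6 14 7 16 3 13)(2 15 17 11)(9 12)| = 28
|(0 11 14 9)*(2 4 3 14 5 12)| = |(0 11 5 12 2 4 3 14 9)| = 9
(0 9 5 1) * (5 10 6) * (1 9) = (0 1)(5 9 10 6) = [1, 0, 2, 3, 4, 9, 5, 7, 8, 10, 6]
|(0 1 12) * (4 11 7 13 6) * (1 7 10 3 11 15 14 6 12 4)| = |(0 7 13 12)(1 4 15 14 6)(3 11 10)| = 60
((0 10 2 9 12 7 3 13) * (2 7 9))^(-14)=(0 10 7 3 13)=[10, 1, 2, 13, 4, 5, 6, 3, 8, 9, 7, 11, 12, 0]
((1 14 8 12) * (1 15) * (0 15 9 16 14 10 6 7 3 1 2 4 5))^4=(0 5 4 2 15)(1 3 7 6 10)(8 14 16 9 12)=[5, 3, 15, 7, 2, 4, 10, 6, 14, 12, 1, 11, 8, 13, 16, 0, 9]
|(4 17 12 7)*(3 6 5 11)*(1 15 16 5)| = 28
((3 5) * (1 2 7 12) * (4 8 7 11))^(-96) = (1 11 8 12 2 4 7) = [0, 11, 4, 3, 7, 5, 6, 1, 12, 9, 10, 8, 2]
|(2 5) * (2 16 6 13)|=5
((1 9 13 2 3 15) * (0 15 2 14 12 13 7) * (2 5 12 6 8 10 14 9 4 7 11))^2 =(0 1 7 15 4)(2 5 13 11 3 12 9)(6 10)(8 14) =[1, 7, 5, 12, 0, 13, 10, 15, 14, 2, 6, 3, 9, 11, 8, 4]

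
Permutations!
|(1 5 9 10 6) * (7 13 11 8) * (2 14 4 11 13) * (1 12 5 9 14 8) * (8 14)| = 12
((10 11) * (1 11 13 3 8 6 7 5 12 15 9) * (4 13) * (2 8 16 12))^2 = (1 10 13 16 15)(2 6 5 8 7)(3 12 9 11 4) = [0, 10, 6, 12, 3, 8, 5, 2, 7, 11, 13, 4, 9, 16, 14, 1, 15]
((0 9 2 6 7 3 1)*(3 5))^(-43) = [5, 7, 1, 6, 4, 2, 0, 9, 8, 3] = (0 5 2 1 7 9 3 6)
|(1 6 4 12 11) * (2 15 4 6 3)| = |(1 3 2 15 4 12 11)| = 7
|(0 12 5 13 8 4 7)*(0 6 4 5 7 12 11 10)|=|(0 11 10)(4 12 7 6)(5 13 8)|=12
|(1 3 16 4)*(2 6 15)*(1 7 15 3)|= 7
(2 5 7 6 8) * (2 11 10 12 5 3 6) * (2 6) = [0, 1, 3, 2, 4, 7, 8, 6, 11, 9, 12, 10, 5] = (2 3)(5 7 6 8 11 10 12)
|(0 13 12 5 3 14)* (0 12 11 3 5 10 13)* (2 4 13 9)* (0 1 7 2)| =12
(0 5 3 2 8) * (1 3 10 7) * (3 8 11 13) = (0 5 10 7 1 8)(2 11 13 3) = [5, 8, 11, 2, 4, 10, 6, 1, 0, 9, 7, 13, 12, 3]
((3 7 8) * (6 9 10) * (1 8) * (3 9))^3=(1 10 7 9 3 8 6)=[0, 10, 2, 8, 4, 5, 1, 9, 6, 3, 7]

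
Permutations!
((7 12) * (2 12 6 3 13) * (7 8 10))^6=(2 3 7 8)(6 10 12 13)=[0, 1, 3, 7, 4, 5, 10, 8, 2, 9, 12, 11, 13, 6]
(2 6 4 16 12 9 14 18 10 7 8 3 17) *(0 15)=(0 15)(2 6 4 16 12 9 14 18 10 7 8 3 17)=[15, 1, 6, 17, 16, 5, 4, 8, 3, 14, 7, 11, 9, 13, 18, 0, 12, 2, 10]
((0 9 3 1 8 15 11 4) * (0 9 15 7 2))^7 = (0 8 9 15 7 3 11 2 1 4) = [8, 4, 1, 11, 0, 5, 6, 3, 9, 15, 10, 2, 12, 13, 14, 7]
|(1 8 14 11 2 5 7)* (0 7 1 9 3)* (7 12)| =|(0 12 7 9 3)(1 8 14 11 2 5)| =30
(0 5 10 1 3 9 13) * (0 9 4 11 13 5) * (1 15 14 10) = [0, 3, 2, 4, 11, 1, 6, 7, 8, 5, 15, 13, 12, 9, 10, 14] = (1 3 4 11 13 9 5)(10 15 14)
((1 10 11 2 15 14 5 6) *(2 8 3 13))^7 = (1 15 8 6 2 11 5 13 10 14 3) = [0, 15, 11, 1, 4, 13, 2, 7, 6, 9, 14, 5, 12, 10, 3, 8]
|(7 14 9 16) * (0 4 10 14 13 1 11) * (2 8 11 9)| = 35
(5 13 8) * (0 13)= (0 13 8 5)= [13, 1, 2, 3, 4, 0, 6, 7, 5, 9, 10, 11, 12, 8]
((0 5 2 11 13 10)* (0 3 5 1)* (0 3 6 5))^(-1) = (0 3 1)(2 5 6 10 13 11) = [3, 0, 5, 1, 4, 6, 10, 7, 8, 9, 13, 2, 12, 11]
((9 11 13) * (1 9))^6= (1 11)(9 13)= [0, 11, 2, 3, 4, 5, 6, 7, 8, 13, 10, 1, 12, 9]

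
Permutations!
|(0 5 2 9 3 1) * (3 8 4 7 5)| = 6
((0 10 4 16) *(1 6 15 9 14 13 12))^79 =(0 16 4 10)(1 15 14 12 6 9 13) =[16, 15, 2, 3, 10, 5, 9, 7, 8, 13, 0, 11, 6, 1, 12, 14, 4]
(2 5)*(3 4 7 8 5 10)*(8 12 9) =(2 10 3 4 7 12 9 8 5) =[0, 1, 10, 4, 7, 2, 6, 12, 5, 8, 3, 11, 9]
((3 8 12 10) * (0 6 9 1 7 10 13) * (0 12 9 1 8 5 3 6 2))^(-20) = (13) = [0, 1, 2, 3, 4, 5, 6, 7, 8, 9, 10, 11, 12, 13]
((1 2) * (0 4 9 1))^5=(9)=[0, 1, 2, 3, 4, 5, 6, 7, 8, 9]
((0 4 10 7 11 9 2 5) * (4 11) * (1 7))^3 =(0 2 11 5 9)(1 10 4 7) =[2, 10, 11, 3, 7, 9, 6, 1, 8, 0, 4, 5]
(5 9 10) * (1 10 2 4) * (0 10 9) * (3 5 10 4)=(10)(0 4 1 9 2 3 5)=[4, 9, 3, 5, 1, 0, 6, 7, 8, 2, 10]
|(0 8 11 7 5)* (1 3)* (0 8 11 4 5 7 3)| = |(0 11 3 1)(4 5 8)| = 12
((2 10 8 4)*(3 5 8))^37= [0, 1, 10, 5, 2, 8, 6, 7, 4, 9, 3]= (2 10 3 5 8 4)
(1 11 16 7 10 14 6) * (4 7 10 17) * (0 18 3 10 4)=(0 18 3 10 14 6 1 11 16 4 7 17)=[18, 11, 2, 10, 7, 5, 1, 17, 8, 9, 14, 16, 12, 13, 6, 15, 4, 0, 3]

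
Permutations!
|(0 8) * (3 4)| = |(0 8)(3 4)| = 2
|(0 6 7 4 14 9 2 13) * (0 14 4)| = 12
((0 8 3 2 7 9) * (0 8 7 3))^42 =(0 9)(7 8) =[9, 1, 2, 3, 4, 5, 6, 8, 7, 0]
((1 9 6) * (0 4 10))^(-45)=[0, 1, 2, 3, 4, 5, 6, 7, 8, 9, 10]=(10)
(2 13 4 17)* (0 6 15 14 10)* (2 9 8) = (0 6 15 14 10)(2 13 4 17 9 8) = [6, 1, 13, 3, 17, 5, 15, 7, 2, 8, 0, 11, 12, 4, 10, 14, 16, 9]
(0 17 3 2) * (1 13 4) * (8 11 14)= [17, 13, 0, 2, 1, 5, 6, 7, 11, 9, 10, 14, 12, 4, 8, 15, 16, 3]= (0 17 3 2)(1 13 4)(8 11 14)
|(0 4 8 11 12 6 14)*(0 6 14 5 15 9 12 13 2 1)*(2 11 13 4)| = 12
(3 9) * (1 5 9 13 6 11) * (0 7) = [7, 5, 2, 13, 4, 9, 11, 0, 8, 3, 10, 1, 12, 6] = (0 7)(1 5 9 3 13 6 11)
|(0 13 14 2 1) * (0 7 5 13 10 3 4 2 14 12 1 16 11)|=|(0 10 3 4 2 16 11)(1 7 5 13 12)|=35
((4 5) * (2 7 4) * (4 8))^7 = (2 8 5 7 4) = [0, 1, 8, 3, 2, 7, 6, 4, 5]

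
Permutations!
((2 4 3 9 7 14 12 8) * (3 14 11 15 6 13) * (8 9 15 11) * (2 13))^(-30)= (2 12 8 15 4 9 13 6 14 7 3)= [0, 1, 12, 2, 9, 5, 14, 3, 15, 13, 10, 11, 8, 6, 7, 4]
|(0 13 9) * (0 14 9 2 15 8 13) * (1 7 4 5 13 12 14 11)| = 12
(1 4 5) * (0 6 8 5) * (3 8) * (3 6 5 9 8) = [5, 4, 2, 3, 0, 1, 6, 7, 9, 8] = (0 5 1 4)(8 9)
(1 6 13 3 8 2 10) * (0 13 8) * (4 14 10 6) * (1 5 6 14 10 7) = (0 13 3)(1 4 10 5 6 8 2 14 7) = [13, 4, 14, 0, 10, 6, 8, 1, 2, 9, 5, 11, 12, 3, 7]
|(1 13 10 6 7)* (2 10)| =6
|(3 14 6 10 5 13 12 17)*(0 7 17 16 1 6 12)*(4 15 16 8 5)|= 18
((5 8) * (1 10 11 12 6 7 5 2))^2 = (1 11 6 5 2 10 12 7 8) = [0, 11, 10, 3, 4, 2, 5, 8, 1, 9, 12, 6, 7]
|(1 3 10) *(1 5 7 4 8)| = |(1 3 10 5 7 4 8)| = 7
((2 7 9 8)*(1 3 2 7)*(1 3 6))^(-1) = (1 6)(2 3)(7 8 9) = [0, 6, 3, 2, 4, 5, 1, 8, 9, 7]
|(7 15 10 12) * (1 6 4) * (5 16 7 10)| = |(1 6 4)(5 16 7 15)(10 12)| = 12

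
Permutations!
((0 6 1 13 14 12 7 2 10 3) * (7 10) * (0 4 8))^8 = (0 4 10 14 1)(3 12 13 6 8) = [4, 0, 2, 12, 10, 5, 8, 7, 3, 9, 14, 11, 13, 6, 1]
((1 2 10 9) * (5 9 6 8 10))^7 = [0, 9, 1, 3, 4, 2, 8, 7, 10, 5, 6] = (1 9 5 2)(6 8 10)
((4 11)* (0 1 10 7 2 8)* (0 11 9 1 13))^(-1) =[13, 9, 7, 3, 11, 5, 6, 10, 2, 4, 1, 8, 12, 0] =(0 13)(1 9 4 11 8 2 7 10)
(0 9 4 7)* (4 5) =(0 9 5 4 7) =[9, 1, 2, 3, 7, 4, 6, 0, 8, 5]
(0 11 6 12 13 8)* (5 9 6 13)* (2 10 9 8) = (0 11 13 2 10 9 6 12 5 8) = [11, 1, 10, 3, 4, 8, 12, 7, 0, 6, 9, 13, 5, 2]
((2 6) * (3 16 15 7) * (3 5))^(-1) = [0, 1, 6, 5, 4, 7, 2, 15, 8, 9, 10, 11, 12, 13, 14, 16, 3] = (2 6)(3 5 7 15 16)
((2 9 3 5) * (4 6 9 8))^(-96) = (2 4 9 5 8 6 3) = [0, 1, 4, 2, 9, 8, 3, 7, 6, 5]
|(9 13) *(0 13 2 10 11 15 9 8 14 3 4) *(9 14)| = |(0 13 8 9 2 10 11 15 14 3 4)| = 11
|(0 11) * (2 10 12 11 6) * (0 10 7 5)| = 15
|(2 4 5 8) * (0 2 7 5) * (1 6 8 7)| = 6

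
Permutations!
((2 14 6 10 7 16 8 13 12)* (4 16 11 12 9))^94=(2 10 12 6 11 14 7)(4 9 13 8 16)=[0, 1, 10, 3, 9, 5, 11, 2, 16, 13, 12, 14, 6, 8, 7, 15, 4]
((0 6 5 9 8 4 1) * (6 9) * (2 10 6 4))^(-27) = (10) = [0, 1, 2, 3, 4, 5, 6, 7, 8, 9, 10]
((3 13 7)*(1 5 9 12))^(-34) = (1 9)(3 7 13)(5 12) = [0, 9, 2, 7, 4, 12, 6, 13, 8, 1, 10, 11, 5, 3]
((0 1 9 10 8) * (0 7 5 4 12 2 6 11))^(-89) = [4, 12, 8, 3, 9, 1, 7, 0, 11, 2, 6, 5, 10] = (0 4 9 2 8 11 5 1 12 10 6 7)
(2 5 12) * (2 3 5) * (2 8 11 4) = [0, 1, 8, 5, 2, 12, 6, 7, 11, 9, 10, 4, 3] = (2 8 11 4)(3 5 12)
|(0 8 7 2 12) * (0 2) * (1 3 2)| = 12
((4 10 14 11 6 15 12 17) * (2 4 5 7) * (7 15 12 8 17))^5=(2 6 10 7 11 4 12 14)(5 15 8 17)=[0, 1, 6, 3, 12, 15, 10, 11, 17, 9, 7, 4, 14, 13, 2, 8, 16, 5]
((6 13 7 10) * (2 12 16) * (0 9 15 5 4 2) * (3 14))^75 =(0 5 12 9 4 16 15 2)(3 14)(6 10 7 13) =[5, 1, 0, 14, 16, 12, 10, 13, 8, 4, 7, 11, 9, 6, 3, 2, 15]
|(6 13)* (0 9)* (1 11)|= |(0 9)(1 11)(6 13)|= 2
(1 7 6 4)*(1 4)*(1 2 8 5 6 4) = (1 7 4)(2 8 5 6) = [0, 7, 8, 3, 1, 6, 2, 4, 5]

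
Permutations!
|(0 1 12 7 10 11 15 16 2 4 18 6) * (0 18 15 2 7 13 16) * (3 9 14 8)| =|(0 1 12 13 16 7 10 11 2 4 15)(3 9 14 8)(6 18)| =44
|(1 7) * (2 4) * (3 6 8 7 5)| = |(1 5 3 6 8 7)(2 4)| = 6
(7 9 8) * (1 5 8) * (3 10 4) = (1 5 8 7 9)(3 10 4) = [0, 5, 2, 10, 3, 8, 6, 9, 7, 1, 4]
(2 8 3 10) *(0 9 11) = (0 9 11)(2 8 3 10) = [9, 1, 8, 10, 4, 5, 6, 7, 3, 11, 2, 0]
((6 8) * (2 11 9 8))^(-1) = (2 6 8 9 11) = [0, 1, 6, 3, 4, 5, 8, 7, 9, 11, 10, 2]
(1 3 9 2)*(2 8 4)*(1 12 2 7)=[0, 3, 12, 9, 7, 5, 6, 1, 4, 8, 10, 11, 2]=(1 3 9 8 4 7)(2 12)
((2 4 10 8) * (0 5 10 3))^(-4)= (0 8 3 10 4 5 2)= [8, 1, 0, 10, 5, 2, 6, 7, 3, 9, 4]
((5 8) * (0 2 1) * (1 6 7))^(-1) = (0 1 7 6 2)(5 8) = [1, 7, 0, 3, 4, 8, 2, 6, 5]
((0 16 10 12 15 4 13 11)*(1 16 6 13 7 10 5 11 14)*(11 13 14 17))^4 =[16, 17, 2, 3, 15, 0, 5, 4, 8, 9, 7, 1, 10, 6, 13, 12, 11, 14] =(0 16 11 1 17 14 13 6 5)(4 15 12 10 7)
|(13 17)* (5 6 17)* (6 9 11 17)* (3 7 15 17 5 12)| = 6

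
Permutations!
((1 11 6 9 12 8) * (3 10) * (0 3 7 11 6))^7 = (0 10 11 3 7)(1 9 8 6 12) = [10, 9, 2, 7, 4, 5, 12, 0, 6, 8, 11, 3, 1]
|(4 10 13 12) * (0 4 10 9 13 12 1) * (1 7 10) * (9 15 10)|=|(0 4 15 10 12 1)(7 9 13)|=6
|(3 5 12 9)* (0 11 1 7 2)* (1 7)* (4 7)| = |(0 11 4 7 2)(3 5 12 9)| = 20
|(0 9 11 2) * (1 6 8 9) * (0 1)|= |(1 6 8 9 11 2)|= 6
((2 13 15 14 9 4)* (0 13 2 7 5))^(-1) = (0 5 7 4 9 14 15 13) = [5, 1, 2, 3, 9, 7, 6, 4, 8, 14, 10, 11, 12, 0, 15, 13]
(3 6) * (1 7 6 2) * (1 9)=[0, 7, 9, 2, 4, 5, 3, 6, 8, 1]=(1 7 6 3 2 9)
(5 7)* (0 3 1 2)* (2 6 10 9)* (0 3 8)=(0 8)(1 6 10 9 2 3)(5 7)=[8, 6, 3, 1, 4, 7, 10, 5, 0, 2, 9]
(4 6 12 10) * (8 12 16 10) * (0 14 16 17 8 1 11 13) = (0 14 16 10 4 6 17 8 12 1 11 13) = [14, 11, 2, 3, 6, 5, 17, 7, 12, 9, 4, 13, 1, 0, 16, 15, 10, 8]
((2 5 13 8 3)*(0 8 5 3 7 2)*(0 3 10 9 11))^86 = (13)(0 7 10 11 8 2 9) = [7, 1, 9, 3, 4, 5, 6, 10, 2, 0, 11, 8, 12, 13]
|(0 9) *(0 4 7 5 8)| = |(0 9 4 7 5 8)| = 6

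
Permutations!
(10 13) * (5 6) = (5 6)(10 13) = [0, 1, 2, 3, 4, 6, 5, 7, 8, 9, 13, 11, 12, 10]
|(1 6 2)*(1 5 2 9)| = |(1 6 9)(2 5)| = 6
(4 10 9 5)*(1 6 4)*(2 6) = (1 2 6 4 10 9 5) = [0, 2, 6, 3, 10, 1, 4, 7, 8, 5, 9]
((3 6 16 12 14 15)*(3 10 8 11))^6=(3 10 12)(6 8 14)(11 15 16)=[0, 1, 2, 10, 4, 5, 8, 7, 14, 9, 12, 15, 3, 13, 6, 16, 11]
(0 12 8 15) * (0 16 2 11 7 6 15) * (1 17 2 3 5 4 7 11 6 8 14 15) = (0 12 14 15 16 3 5 4 7 8)(1 17 2 6) = [12, 17, 6, 5, 7, 4, 1, 8, 0, 9, 10, 11, 14, 13, 15, 16, 3, 2]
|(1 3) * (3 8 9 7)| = 5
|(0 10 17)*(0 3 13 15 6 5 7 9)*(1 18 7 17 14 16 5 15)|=12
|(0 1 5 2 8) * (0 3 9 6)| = 8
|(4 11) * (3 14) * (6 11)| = 6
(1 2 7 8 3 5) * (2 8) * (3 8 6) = (8)(1 6 3 5)(2 7) = [0, 6, 7, 5, 4, 1, 3, 2, 8]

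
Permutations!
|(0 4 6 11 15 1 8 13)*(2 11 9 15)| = 8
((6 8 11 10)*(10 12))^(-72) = (6 12 8 10 11) = [0, 1, 2, 3, 4, 5, 12, 7, 10, 9, 11, 6, 8]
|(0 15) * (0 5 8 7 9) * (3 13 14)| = 6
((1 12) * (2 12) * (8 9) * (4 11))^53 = (1 12 2)(4 11)(8 9) = [0, 12, 1, 3, 11, 5, 6, 7, 9, 8, 10, 4, 2]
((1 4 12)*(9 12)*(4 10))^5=(12)=[0, 1, 2, 3, 4, 5, 6, 7, 8, 9, 10, 11, 12]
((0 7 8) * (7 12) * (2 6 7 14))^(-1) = (0 8 7 6 2 14 12) = [8, 1, 14, 3, 4, 5, 2, 6, 7, 9, 10, 11, 0, 13, 12]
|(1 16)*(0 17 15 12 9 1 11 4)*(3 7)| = |(0 17 15 12 9 1 16 11 4)(3 7)| = 18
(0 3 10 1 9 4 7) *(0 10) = [3, 9, 2, 0, 7, 5, 6, 10, 8, 4, 1] = (0 3)(1 9 4 7 10)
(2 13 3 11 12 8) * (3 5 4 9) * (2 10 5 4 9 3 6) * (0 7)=[7, 1, 13, 11, 3, 9, 2, 0, 10, 6, 5, 12, 8, 4]=(0 7)(2 13 4 3 11 12 8 10 5 9 6)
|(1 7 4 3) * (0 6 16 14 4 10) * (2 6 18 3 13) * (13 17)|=42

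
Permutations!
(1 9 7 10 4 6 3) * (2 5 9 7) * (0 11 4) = (0 11 4 6 3 1 7 10)(2 5 9) = [11, 7, 5, 1, 6, 9, 3, 10, 8, 2, 0, 4]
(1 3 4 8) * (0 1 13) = (0 1 3 4 8 13) = [1, 3, 2, 4, 8, 5, 6, 7, 13, 9, 10, 11, 12, 0]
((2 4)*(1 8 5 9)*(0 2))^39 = (1 9 5 8) = [0, 9, 2, 3, 4, 8, 6, 7, 1, 5]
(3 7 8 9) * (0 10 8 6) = [10, 1, 2, 7, 4, 5, 0, 6, 9, 3, 8] = (0 10 8 9 3 7 6)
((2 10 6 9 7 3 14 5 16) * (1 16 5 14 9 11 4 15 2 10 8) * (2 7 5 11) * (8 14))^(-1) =[0, 8, 6, 7, 11, 9, 10, 15, 14, 3, 16, 5, 12, 13, 2, 4, 1] =(1 8 14 2 6 10 16)(3 7 15 4 11 5 9)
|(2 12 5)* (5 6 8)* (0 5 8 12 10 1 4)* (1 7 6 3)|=10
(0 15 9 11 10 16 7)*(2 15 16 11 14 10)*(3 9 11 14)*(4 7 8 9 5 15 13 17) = (0 16 8 9 3 5 15 11 2 13 17 4 7)(10 14) = [16, 1, 13, 5, 7, 15, 6, 0, 9, 3, 14, 2, 12, 17, 10, 11, 8, 4]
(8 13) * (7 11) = (7 11)(8 13) = [0, 1, 2, 3, 4, 5, 6, 11, 13, 9, 10, 7, 12, 8]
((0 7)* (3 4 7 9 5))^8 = (0 5 4)(3 7 9) = [5, 1, 2, 7, 0, 4, 6, 9, 8, 3]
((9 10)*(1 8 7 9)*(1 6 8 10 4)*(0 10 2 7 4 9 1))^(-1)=(0 4 8 6 10)(1 7 2)=[4, 7, 1, 3, 8, 5, 10, 2, 6, 9, 0]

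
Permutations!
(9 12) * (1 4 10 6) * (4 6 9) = [0, 6, 2, 3, 10, 5, 1, 7, 8, 12, 9, 11, 4] = (1 6)(4 10 9 12)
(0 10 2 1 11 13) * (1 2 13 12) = (0 10 13)(1 11 12) = [10, 11, 2, 3, 4, 5, 6, 7, 8, 9, 13, 12, 1, 0]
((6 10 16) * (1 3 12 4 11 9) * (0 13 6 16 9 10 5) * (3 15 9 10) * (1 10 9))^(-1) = (16)(0 5 6 13)(1 15)(3 11 4 12)(9 10) = [5, 15, 2, 11, 12, 6, 13, 7, 8, 10, 9, 4, 3, 0, 14, 1, 16]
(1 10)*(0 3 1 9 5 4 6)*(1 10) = (0 3 10 9 5 4 6) = [3, 1, 2, 10, 6, 4, 0, 7, 8, 5, 9]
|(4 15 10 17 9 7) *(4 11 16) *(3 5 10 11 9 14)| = 20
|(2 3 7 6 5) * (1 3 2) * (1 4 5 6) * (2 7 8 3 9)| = |(1 9 2 7)(3 8)(4 5)| = 4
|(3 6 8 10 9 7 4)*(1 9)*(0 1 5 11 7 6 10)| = 30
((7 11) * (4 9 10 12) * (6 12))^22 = (4 10 12 9 6) = [0, 1, 2, 3, 10, 5, 4, 7, 8, 6, 12, 11, 9]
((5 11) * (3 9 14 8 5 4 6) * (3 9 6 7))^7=(3 4 5 14 6 7 11 8 9)=[0, 1, 2, 4, 5, 14, 7, 11, 9, 3, 10, 8, 12, 13, 6]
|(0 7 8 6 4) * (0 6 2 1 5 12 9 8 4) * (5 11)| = 28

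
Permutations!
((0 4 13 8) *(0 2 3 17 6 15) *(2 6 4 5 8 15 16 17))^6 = [4, 1, 2, 3, 6, 13, 0, 7, 15, 9, 10, 11, 12, 16, 14, 17, 5, 8] = (0 4 6)(5 13 16)(8 15 17)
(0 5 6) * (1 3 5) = [1, 3, 2, 5, 4, 6, 0] = (0 1 3 5 6)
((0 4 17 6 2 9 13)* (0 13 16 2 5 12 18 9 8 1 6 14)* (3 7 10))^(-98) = (0 17)(1 6 5 12 18 9 16 2 8)(3 7 10)(4 14) = [17, 6, 8, 7, 14, 12, 5, 10, 1, 16, 3, 11, 18, 13, 4, 15, 2, 0, 9]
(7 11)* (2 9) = [0, 1, 9, 3, 4, 5, 6, 11, 8, 2, 10, 7] = (2 9)(7 11)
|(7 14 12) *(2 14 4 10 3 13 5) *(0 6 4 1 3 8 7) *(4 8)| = 22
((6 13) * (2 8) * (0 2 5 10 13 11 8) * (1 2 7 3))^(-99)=(0 7 3 1 2)(5 6)(8 13)(10 11)=[7, 2, 0, 1, 4, 6, 5, 3, 13, 9, 11, 10, 12, 8]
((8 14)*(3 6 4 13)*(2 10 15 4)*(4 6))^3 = (2 6 15 10)(8 14) = [0, 1, 6, 3, 4, 5, 15, 7, 14, 9, 2, 11, 12, 13, 8, 10]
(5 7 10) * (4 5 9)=(4 5 7 10 9)=[0, 1, 2, 3, 5, 7, 6, 10, 8, 4, 9]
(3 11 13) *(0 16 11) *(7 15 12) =(0 16 11 13 3)(7 15 12) =[16, 1, 2, 0, 4, 5, 6, 15, 8, 9, 10, 13, 7, 3, 14, 12, 11]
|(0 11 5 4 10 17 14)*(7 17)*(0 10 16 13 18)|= 28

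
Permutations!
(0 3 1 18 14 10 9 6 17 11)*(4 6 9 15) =(0 3 1 18 14 10 15 4 6 17 11) =[3, 18, 2, 1, 6, 5, 17, 7, 8, 9, 15, 0, 12, 13, 10, 4, 16, 11, 14]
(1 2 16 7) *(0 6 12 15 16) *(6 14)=(0 14 6 12 15 16 7 1 2)=[14, 2, 0, 3, 4, 5, 12, 1, 8, 9, 10, 11, 15, 13, 6, 16, 7]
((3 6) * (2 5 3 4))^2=(2 3 4 5 6)=[0, 1, 3, 4, 5, 6, 2]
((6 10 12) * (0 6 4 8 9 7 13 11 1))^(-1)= (0 1 11 13 7 9 8 4 12 10 6)= [1, 11, 2, 3, 12, 5, 0, 9, 4, 8, 6, 13, 10, 7]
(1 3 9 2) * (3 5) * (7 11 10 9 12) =(1 5 3 12 7 11 10 9 2) =[0, 5, 1, 12, 4, 3, 6, 11, 8, 2, 9, 10, 7]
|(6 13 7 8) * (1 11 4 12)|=|(1 11 4 12)(6 13 7 8)|=4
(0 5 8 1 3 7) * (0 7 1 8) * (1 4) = (8)(0 5)(1 3 4) = [5, 3, 2, 4, 1, 0, 6, 7, 8]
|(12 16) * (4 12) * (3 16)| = 4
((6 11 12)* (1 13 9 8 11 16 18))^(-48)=[0, 6, 2, 3, 4, 5, 8, 7, 1, 18, 10, 13, 9, 16, 14, 15, 11, 17, 12]=(1 6 8)(9 18 12)(11 13 16)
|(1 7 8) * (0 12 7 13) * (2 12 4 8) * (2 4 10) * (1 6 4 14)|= 24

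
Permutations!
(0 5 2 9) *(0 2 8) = (0 5 8)(2 9) = [5, 1, 9, 3, 4, 8, 6, 7, 0, 2]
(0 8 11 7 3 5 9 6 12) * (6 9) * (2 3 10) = [8, 1, 3, 5, 4, 6, 12, 10, 11, 9, 2, 7, 0] = (0 8 11 7 10 2 3 5 6 12)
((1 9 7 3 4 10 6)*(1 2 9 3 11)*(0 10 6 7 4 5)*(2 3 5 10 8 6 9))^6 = (0 11 3)(1 10 8)(5 7 6) = [11, 10, 2, 0, 4, 7, 5, 6, 1, 9, 8, 3]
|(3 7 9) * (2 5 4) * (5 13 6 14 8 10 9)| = |(2 13 6 14 8 10 9 3 7 5 4)| = 11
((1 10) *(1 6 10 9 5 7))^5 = (1 9 5 7)(6 10) = [0, 9, 2, 3, 4, 7, 10, 1, 8, 5, 6]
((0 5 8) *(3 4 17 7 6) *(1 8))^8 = (3 7 4 6 17) = [0, 1, 2, 7, 6, 5, 17, 4, 8, 9, 10, 11, 12, 13, 14, 15, 16, 3]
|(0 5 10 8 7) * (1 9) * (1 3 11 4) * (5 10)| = |(0 10 8 7)(1 9 3 11 4)| = 20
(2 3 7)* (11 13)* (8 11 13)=(13)(2 3 7)(8 11)=[0, 1, 3, 7, 4, 5, 6, 2, 11, 9, 10, 8, 12, 13]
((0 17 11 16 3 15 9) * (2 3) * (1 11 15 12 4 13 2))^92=(17)(1 16 11)(2 12 13 3 4)=[0, 16, 12, 4, 2, 5, 6, 7, 8, 9, 10, 1, 13, 3, 14, 15, 11, 17]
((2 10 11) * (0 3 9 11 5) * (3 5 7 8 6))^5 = (0 5)(2 3 7 11 6 10 9 8) = [5, 1, 3, 7, 4, 0, 10, 11, 2, 8, 9, 6]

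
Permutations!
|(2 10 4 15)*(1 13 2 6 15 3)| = 6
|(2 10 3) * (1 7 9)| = 3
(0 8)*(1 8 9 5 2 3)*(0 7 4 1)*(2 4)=(0 9 5 4 1 8 7 2 3)=[9, 8, 3, 0, 1, 4, 6, 2, 7, 5]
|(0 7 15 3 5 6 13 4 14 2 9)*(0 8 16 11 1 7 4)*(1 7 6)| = |(0 4 14 2 9 8 16 11 7 15 3 5 1 6 13)| = 15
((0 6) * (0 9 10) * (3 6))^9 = (0 10 9 6 3) = [10, 1, 2, 0, 4, 5, 3, 7, 8, 6, 9]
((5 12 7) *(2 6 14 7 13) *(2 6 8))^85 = (2 8)(5 12 13 6 14 7) = [0, 1, 8, 3, 4, 12, 14, 5, 2, 9, 10, 11, 13, 6, 7]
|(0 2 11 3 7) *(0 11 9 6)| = 12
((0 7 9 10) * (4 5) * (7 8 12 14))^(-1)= (0 10 9 7 14 12 8)(4 5)= [10, 1, 2, 3, 5, 4, 6, 14, 0, 7, 9, 11, 8, 13, 12]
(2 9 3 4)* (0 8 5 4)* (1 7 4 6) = (0 8 5 6 1 7 4 2 9 3) = [8, 7, 9, 0, 2, 6, 1, 4, 5, 3]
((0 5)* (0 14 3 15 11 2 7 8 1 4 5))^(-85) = (1 15)(2 5)(3 8)(4 11)(7 14) = [0, 15, 5, 8, 11, 2, 6, 14, 3, 9, 10, 4, 12, 13, 7, 1]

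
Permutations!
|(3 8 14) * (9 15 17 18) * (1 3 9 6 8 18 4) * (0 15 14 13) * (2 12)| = 10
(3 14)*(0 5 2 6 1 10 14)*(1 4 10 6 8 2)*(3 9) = [5, 6, 8, 0, 10, 1, 4, 7, 2, 3, 14, 11, 12, 13, 9] = (0 5 1 6 4 10 14 9 3)(2 8)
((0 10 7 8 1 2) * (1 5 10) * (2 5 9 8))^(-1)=(0 2 7 10 5 1)(8 9)=[2, 0, 7, 3, 4, 1, 6, 10, 9, 8, 5]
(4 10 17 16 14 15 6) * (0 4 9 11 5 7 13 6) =(0 4 10 17 16 14 15)(5 7 13 6 9 11) =[4, 1, 2, 3, 10, 7, 9, 13, 8, 11, 17, 5, 12, 6, 15, 0, 14, 16]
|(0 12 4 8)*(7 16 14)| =12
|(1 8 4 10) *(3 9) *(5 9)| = 12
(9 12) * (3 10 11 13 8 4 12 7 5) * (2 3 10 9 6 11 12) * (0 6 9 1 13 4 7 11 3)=(0 6 3 1 13 8 7 5 10 12 9 11 4 2)=[6, 13, 0, 1, 2, 10, 3, 5, 7, 11, 12, 4, 9, 8]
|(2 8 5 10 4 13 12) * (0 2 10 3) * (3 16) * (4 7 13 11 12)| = |(0 2 8 5 16 3)(4 11 12 10 7 13)| = 6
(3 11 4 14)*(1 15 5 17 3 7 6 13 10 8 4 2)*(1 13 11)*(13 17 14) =(1 15 5 14 7 6 11 2 17 3)(4 13 10 8) =[0, 15, 17, 1, 13, 14, 11, 6, 4, 9, 8, 2, 12, 10, 7, 5, 16, 3]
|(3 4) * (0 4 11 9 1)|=6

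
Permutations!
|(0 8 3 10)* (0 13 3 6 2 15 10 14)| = |(0 8 6 2 15 10 13 3 14)| = 9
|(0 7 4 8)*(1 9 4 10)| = |(0 7 10 1 9 4 8)| = 7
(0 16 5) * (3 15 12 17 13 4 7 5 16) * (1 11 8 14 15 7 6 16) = (0 3 7 5)(1 11 8 14 15 12 17 13 4 6 16) = [3, 11, 2, 7, 6, 0, 16, 5, 14, 9, 10, 8, 17, 4, 15, 12, 1, 13]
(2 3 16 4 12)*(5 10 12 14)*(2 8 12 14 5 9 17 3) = (3 16 4 5 10 14 9 17)(8 12) = [0, 1, 2, 16, 5, 10, 6, 7, 12, 17, 14, 11, 8, 13, 9, 15, 4, 3]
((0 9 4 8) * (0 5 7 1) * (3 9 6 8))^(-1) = [1, 7, 2, 4, 9, 8, 0, 5, 6, 3] = (0 1 7 5 8 6)(3 4 9)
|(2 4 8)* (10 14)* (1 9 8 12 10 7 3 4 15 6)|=6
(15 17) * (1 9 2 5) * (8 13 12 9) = (1 8 13 12 9 2 5)(15 17) = [0, 8, 5, 3, 4, 1, 6, 7, 13, 2, 10, 11, 9, 12, 14, 17, 16, 15]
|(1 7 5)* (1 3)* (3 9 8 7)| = |(1 3)(5 9 8 7)| = 4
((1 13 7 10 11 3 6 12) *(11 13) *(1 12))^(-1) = (1 6 3 11)(7 13 10) = [0, 6, 2, 11, 4, 5, 3, 13, 8, 9, 7, 1, 12, 10]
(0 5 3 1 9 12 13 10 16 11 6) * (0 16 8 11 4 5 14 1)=(0 14 1 9 12 13 10 8 11 6 16 4 5 3)=[14, 9, 2, 0, 5, 3, 16, 7, 11, 12, 8, 6, 13, 10, 1, 15, 4]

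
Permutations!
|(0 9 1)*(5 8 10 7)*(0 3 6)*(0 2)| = |(0 9 1 3 6 2)(5 8 10 7)| = 12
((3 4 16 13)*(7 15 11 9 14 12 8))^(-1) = (3 13 16 4)(7 8 12 14 9 11 15) = [0, 1, 2, 13, 3, 5, 6, 8, 12, 11, 10, 15, 14, 16, 9, 7, 4]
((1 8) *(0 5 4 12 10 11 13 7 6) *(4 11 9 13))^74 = [12, 1, 2, 3, 13, 10, 4, 11, 8, 0, 6, 9, 7, 5] = (0 12 7 11 9)(4 13 5 10 6)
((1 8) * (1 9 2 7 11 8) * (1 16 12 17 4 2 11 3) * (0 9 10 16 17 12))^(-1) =(0 16 10 8 11 9)(1 3 7 2 4 17) =[16, 3, 4, 7, 17, 5, 6, 2, 11, 0, 8, 9, 12, 13, 14, 15, 10, 1]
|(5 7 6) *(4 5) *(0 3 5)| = 6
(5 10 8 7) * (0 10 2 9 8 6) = (0 10 6)(2 9 8 7 5) = [10, 1, 9, 3, 4, 2, 0, 5, 7, 8, 6]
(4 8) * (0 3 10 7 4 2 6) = (0 3 10 7 4 8 2 6) = [3, 1, 6, 10, 8, 5, 0, 4, 2, 9, 7]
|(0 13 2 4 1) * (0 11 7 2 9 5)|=20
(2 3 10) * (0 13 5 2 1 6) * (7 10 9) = (0 13 5 2 3 9 7 10 1 6) = [13, 6, 3, 9, 4, 2, 0, 10, 8, 7, 1, 11, 12, 5]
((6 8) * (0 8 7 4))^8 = [7, 1, 2, 3, 6, 5, 0, 8, 4] = (0 7 8 4 6)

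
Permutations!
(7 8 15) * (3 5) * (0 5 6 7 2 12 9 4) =(0 5 3 6 7 8 15 2 12 9 4) =[5, 1, 12, 6, 0, 3, 7, 8, 15, 4, 10, 11, 9, 13, 14, 2]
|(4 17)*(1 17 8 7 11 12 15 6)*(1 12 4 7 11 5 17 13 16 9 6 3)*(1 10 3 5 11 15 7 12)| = |(1 13 16 9 6)(3 10)(4 8 15 5 17 12 7 11)| = 40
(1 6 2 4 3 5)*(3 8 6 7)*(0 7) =(0 7 3 5 1)(2 4 8 6) =[7, 0, 4, 5, 8, 1, 2, 3, 6]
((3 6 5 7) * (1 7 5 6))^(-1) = (1 3 7) = [0, 3, 2, 7, 4, 5, 6, 1]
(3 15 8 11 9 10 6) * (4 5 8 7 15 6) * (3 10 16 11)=(3 6 10 4 5 8)(7 15)(9 16 11)=[0, 1, 2, 6, 5, 8, 10, 15, 3, 16, 4, 9, 12, 13, 14, 7, 11]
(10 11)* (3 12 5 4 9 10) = (3 12 5 4 9 10 11) = [0, 1, 2, 12, 9, 4, 6, 7, 8, 10, 11, 3, 5]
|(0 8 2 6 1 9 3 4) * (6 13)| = |(0 8 2 13 6 1 9 3 4)| = 9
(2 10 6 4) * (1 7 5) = (1 7 5)(2 10 6 4) = [0, 7, 10, 3, 2, 1, 4, 5, 8, 9, 6]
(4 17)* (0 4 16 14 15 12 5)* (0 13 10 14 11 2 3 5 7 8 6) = (0 4 17 16 11 2 3 5 13 10 14 15 12 7 8 6) = [4, 1, 3, 5, 17, 13, 0, 8, 6, 9, 14, 2, 7, 10, 15, 12, 11, 16]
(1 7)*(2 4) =(1 7)(2 4) =[0, 7, 4, 3, 2, 5, 6, 1]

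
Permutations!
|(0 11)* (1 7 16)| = 6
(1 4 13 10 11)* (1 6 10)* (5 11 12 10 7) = (1 4 13)(5 11 6 7)(10 12) = [0, 4, 2, 3, 13, 11, 7, 5, 8, 9, 12, 6, 10, 1]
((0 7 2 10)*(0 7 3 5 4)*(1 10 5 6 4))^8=(1 2 10 5 7)=[0, 2, 10, 3, 4, 7, 6, 1, 8, 9, 5]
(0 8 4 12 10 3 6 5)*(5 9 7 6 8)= (0 5)(3 8 4 12 10)(6 9 7)= [5, 1, 2, 8, 12, 0, 9, 6, 4, 7, 3, 11, 10]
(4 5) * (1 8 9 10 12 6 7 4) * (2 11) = [0, 8, 11, 3, 5, 1, 7, 4, 9, 10, 12, 2, 6] = (1 8 9 10 12 6 7 4 5)(2 11)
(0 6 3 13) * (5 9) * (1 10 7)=(0 6 3 13)(1 10 7)(5 9)=[6, 10, 2, 13, 4, 9, 3, 1, 8, 5, 7, 11, 12, 0]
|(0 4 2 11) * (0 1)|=5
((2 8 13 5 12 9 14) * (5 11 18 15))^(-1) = [0, 1, 14, 3, 4, 15, 6, 7, 2, 12, 10, 13, 5, 8, 9, 18, 16, 17, 11] = (2 14 9 12 5 15 18 11 13 8)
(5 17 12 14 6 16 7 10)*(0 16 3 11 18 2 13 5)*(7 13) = (0 16 13 5 17 12 14 6 3 11 18 2 7 10) = [16, 1, 7, 11, 4, 17, 3, 10, 8, 9, 0, 18, 14, 5, 6, 15, 13, 12, 2]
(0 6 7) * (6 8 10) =[8, 1, 2, 3, 4, 5, 7, 0, 10, 9, 6] =(0 8 10 6 7)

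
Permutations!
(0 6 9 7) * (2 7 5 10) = (0 6 9 5 10 2 7) = [6, 1, 7, 3, 4, 10, 9, 0, 8, 5, 2]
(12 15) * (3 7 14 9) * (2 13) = [0, 1, 13, 7, 4, 5, 6, 14, 8, 3, 10, 11, 15, 2, 9, 12] = (2 13)(3 7 14 9)(12 15)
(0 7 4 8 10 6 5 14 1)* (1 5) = (0 7 4 8 10 6 1)(5 14) = [7, 0, 2, 3, 8, 14, 1, 4, 10, 9, 6, 11, 12, 13, 5]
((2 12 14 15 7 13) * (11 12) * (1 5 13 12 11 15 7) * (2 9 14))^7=[0, 2, 7, 3, 4, 15, 6, 9, 8, 5, 10, 11, 14, 1, 13, 12]=(1 2 7 9 5 15 12 14 13)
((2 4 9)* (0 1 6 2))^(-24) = [0, 1, 2, 3, 4, 5, 6, 7, 8, 9] = (9)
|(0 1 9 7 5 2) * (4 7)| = 7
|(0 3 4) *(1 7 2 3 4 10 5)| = |(0 4)(1 7 2 3 10 5)| = 6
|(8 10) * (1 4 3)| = 6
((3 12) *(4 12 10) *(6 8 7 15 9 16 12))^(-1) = [0, 1, 2, 12, 10, 5, 4, 8, 6, 15, 3, 11, 16, 13, 14, 7, 9] = (3 12 16 9 15 7 8 6 4 10)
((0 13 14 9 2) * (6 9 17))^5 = (0 9 17 13 2 6 14) = [9, 1, 6, 3, 4, 5, 14, 7, 8, 17, 10, 11, 12, 2, 0, 15, 16, 13]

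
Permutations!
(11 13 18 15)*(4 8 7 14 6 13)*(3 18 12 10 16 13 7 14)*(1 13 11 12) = (1 13)(3 18 15 12 10 16 11 4 8 14 6 7) = [0, 13, 2, 18, 8, 5, 7, 3, 14, 9, 16, 4, 10, 1, 6, 12, 11, 17, 15]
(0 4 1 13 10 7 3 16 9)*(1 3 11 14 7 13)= (0 4 3 16 9)(7 11 14)(10 13)= [4, 1, 2, 16, 3, 5, 6, 11, 8, 0, 13, 14, 12, 10, 7, 15, 9]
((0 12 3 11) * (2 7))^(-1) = [11, 1, 7, 12, 4, 5, 6, 2, 8, 9, 10, 3, 0] = (0 11 3 12)(2 7)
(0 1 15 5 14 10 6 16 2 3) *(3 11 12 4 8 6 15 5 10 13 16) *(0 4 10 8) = (0 1 5 14 13 16 2 11 12 10 15 8 6 3 4) = [1, 5, 11, 4, 0, 14, 3, 7, 6, 9, 15, 12, 10, 16, 13, 8, 2]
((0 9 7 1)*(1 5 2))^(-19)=(0 1 2 5 7 9)=[1, 2, 5, 3, 4, 7, 6, 9, 8, 0]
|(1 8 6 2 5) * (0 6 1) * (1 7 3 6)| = |(0 1 8 7 3 6 2 5)| = 8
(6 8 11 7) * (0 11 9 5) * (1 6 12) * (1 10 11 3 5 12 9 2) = [3, 6, 1, 5, 4, 0, 8, 9, 2, 12, 11, 7, 10] = (0 3 5)(1 6 8 2)(7 9 12 10 11)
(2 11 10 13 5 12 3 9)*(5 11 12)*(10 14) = (2 12 3 9)(10 13 11 14) = [0, 1, 12, 9, 4, 5, 6, 7, 8, 2, 13, 14, 3, 11, 10]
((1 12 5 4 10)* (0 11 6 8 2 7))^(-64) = (0 6 2)(1 12 5 4 10)(7 11 8) = [6, 12, 0, 3, 10, 4, 2, 11, 7, 9, 1, 8, 5]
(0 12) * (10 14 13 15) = [12, 1, 2, 3, 4, 5, 6, 7, 8, 9, 14, 11, 0, 15, 13, 10] = (0 12)(10 14 13 15)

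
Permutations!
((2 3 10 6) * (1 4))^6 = (2 10)(3 6) = [0, 1, 10, 6, 4, 5, 3, 7, 8, 9, 2]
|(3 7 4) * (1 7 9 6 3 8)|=12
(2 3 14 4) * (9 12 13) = [0, 1, 3, 14, 2, 5, 6, 7, 8, 12, 10, 11, 13, 9, 4] = (2 3 14 4)(9 12 13)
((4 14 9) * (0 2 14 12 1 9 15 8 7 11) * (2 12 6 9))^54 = (15) = [0, 1, 2, 3, 4, 5, 6, 7, 8, 9, 10, 11, 12, 13, 14, 15]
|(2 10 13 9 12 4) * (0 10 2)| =|(0 10 13 9 12 4)| =6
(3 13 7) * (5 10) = [0, 1, 2, 13, 4, 10, 6, 3, 8, 9, 5, 11, 12, 7] = (3 13 7)(5 10)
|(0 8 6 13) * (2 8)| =|(0 2 8 6 13)| =5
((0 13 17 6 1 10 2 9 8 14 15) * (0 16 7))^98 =(0 9 13 8 17 14 6 15 1 16 10 7 2) =[9, 16, 0, 3, 4, 5, 15, 2, 17, 13, 7, 11, 12, 8, 6, 1, 10, 14]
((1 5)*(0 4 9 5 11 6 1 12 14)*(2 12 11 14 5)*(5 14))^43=(0 4 9 2 12 14)(1 6 11 5)=[4, 6, 12, 3, 9, 1, 11, 7, 8, 2, 10, 5, 14, 13, 0]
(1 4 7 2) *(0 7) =(0 7 2 1 4) =[7, 4, 1, 3, 0, 5, 6, 2]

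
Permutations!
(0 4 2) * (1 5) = (0 4 2)(1 5) = [4, 5, 0, 3, 2, 1]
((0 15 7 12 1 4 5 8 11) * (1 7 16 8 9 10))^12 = (0 16 11 15 8)(1 5 10 4 9) = [16, 5, 2, 3, 9, 10, 6, 7, 0, 1, 4, 15, 12, 13, 14, 8, 11]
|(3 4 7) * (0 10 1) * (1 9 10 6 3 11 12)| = |(0 6 3 4 7 11 12 1)(9 10)| = 8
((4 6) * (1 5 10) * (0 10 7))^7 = (0 1 7 10 5)(4 6) = [1, 7, 2, 3, 6, 0, 4, 10, 8, 9, 5]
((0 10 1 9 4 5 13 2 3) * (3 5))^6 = (13) = [0, 1, 2, 3, 4, 5, 6, 7, 8, 9, 10, 11, 12, 13]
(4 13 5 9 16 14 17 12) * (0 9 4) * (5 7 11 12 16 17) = (0 9 17 16 14 5 4 13 7 11 12) = [9, 1, 2, 3, 13, 4, 6, 11, 8, 17, 10, 12, 0, 7, 5, 15, 14, 16]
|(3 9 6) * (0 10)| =6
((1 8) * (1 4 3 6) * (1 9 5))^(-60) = (1 3 5 4 9 8 6) = [0, 3, 2, 5, 9, 4, 1, 7, 6, 8]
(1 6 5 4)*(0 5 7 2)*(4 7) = (0 5 7 2)(1 6 4) = [5, 6, 0, 3, 1, 7, 4, 2]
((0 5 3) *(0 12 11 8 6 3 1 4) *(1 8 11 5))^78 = [0, 1, 2, 8, 4, 3, 5, 7, 12, 9, 10, 11, 6] = (3 8 12 6 5)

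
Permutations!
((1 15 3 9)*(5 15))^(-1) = [0, 9, 2, 15, 4, 1, 6, 7, 8, 3, 10, 11, 12, 13, 14, 5] = (1 9 3 15 5)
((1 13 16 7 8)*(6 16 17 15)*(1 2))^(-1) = (1 2 8 7 16 6 15 17 13) = [0, 2, 8, 3, 4, 5, 15, 16, 7, 9, 10, 11, 12, 1, 14, 17, 6, 13]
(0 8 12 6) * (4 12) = (0 8 4 12 6) = [8, 1, 2, 3, 12, 5, 0, 7, 4, 9, 10, 11, 6]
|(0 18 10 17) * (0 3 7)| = 6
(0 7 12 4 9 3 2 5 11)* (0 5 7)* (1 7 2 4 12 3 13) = (1 7 3 4 9 13)(5 11) = [0, 7, 2, 4, 9, 11, 6, 3, 8, 13, 10, 5, 12, 1]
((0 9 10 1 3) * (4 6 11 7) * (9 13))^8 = (0 9 1)(3 13 10) = [9, 0, 2, 13, 4, 5, 6, 7, 8, 1, 3, 11, 12, 10]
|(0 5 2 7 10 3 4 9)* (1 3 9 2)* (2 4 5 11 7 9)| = 6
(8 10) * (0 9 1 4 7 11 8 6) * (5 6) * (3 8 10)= (0 9 1 4 7 11 10 5 6)(3 8)= [9, 4, 2, 8, 7, 6, 0, 11, 3, 1, 5, 10]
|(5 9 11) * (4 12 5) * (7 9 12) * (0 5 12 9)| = 6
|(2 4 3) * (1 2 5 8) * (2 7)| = 7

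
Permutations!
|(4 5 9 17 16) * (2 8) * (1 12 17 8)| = |(1 12 17 16 4 5 9 8 2)| = 9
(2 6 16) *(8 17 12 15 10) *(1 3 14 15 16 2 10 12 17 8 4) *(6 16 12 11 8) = (17)(1 3 14 15 11 8 6 2 16 10 4) = [0, 3, 16, 14, 1, 5, 2, 7, 6, 9, 4, 8, 12, 13, 15, 11, 10, 17]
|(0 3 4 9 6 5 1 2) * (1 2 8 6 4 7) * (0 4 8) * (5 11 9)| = |(0 3 7 1)(2 4 5)(6 11 9 8)| = 12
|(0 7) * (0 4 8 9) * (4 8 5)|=|(0 7 8 9)(4 5)|=4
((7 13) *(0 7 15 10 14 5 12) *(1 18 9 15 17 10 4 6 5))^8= (0 9 13 4 10 5 1)(6 14 12 18 7 15 17)= [9, 0, 2, 3, 10, 1, 14, 15, 8, 13, 5, 11, 18, 4, 12, 17, 16, 6, 7]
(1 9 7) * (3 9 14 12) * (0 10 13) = (0 10 13)(1 14 12 3 9 7) = [10, 14, 2, 9, 4, 5, 6, 1, 8, 7, 13, 11, 3, 0, 12]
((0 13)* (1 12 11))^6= (13)= [0, 1, 2, 3, 4, 5, 6, 7, 8, 9, 10, 11, 12, 13]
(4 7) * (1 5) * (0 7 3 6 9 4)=(0 7)(1 5)(3 6 9 4)=[7, 5, 2, 6, 3, 1, 9, 0, 8, 4]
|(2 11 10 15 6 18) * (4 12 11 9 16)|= 10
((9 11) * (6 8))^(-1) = (6 8)(9 11) = [0, 1, 2, 3, 4, 5, 8, 7, 6, 11, 10, 9]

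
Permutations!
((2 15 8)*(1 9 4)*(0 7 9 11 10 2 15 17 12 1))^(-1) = (0 4 9 7)(1 12 17 2 10 11)(8 15) = [4, 12, 10, 3, 9, 5, 6, 0, 15, 7, 11, 1, 17, 13, 14, 8, 16, 2]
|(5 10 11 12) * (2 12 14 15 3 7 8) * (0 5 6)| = 12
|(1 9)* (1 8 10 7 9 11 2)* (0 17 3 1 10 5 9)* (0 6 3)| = |(0 17)(1 11 2 10 7 6 3)(5 9 8)| = 42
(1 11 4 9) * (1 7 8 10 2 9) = (1 11 4)(2 9 7 8 10) = [0, 11, 9, 3, 1, 5, 6, 8, 10, 7, 2, 4]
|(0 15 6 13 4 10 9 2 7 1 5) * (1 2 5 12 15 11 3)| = |(0 11 3 1 12 15 6 13 4 10 9 5)(2 7)| = 12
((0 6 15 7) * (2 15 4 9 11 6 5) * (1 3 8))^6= (0 5 2 15 7)(4 11)(6 9)= [5, 1, 15, 3, 11, 2, 9, 0, 8, 6, 10, 4, 12, 13, 14, 7]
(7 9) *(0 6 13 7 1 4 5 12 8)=(0 6 13 7 9 1 4 5 12 8)=[6, 4, 2, 3, 5, 12, 13, 9, 0, 1, 10, 11, 8, 7]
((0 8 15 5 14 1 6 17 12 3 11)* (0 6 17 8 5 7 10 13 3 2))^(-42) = [0, 1, 2, 10, 4, 5, 3, 8, 11, 9, 15, 13, 12, 7, 14, 6, 16, 17] = (17)(3 10 15 6)(7 8 11 13)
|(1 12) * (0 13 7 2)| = 4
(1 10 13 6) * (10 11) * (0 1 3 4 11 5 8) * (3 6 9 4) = (0 1 5 8)(4 11 10 13 9) = [1, 5, 2, 3, 11, 8, 6, 7, 0, 4, 13, 10, 12, 9]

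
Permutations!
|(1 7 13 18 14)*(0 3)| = |(0 3)(1 7 13 18 14)| = 10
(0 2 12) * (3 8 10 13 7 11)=(0 2 12)(3 8 10 13 7 11)=[2, 1, 12, 8, 4, 5, 6, 11, 10, 9, 13, 3, 0, 7]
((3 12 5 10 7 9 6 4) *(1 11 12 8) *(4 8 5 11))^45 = [0, 1, 2, 3, 4, 5, 6, 7, 8, 9, 10, 12, 11] = (11 12)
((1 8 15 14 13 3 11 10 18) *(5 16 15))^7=(1 3 16 18 13 5 10 14 8 11 15)=[0, 3, 2, 16, 4, 10, 6, 7, 11, 9, 14, 15, 12, 5, 8, 1, 18, 17, 13]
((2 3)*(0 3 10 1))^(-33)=(0 2 1 3 10)=[2, 3, 1, 10, 4, 5, 6, 7, 8, 9, 0]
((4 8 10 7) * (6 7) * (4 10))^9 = (10)(4 8) = [0, 1, 2, 3, 8, 5, 6, 7, 4, 9, 10]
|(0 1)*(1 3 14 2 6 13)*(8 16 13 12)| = 10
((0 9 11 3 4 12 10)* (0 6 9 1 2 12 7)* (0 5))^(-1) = [5, 0, 1, 11, 3, 7, 10, 4, 8, 6, 12, 9, 2] = (0 5 7 4 3 11 9 6 10 12 2 1)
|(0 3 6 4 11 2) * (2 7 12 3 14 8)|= 12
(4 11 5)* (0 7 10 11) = (0 7 10 11 5 4) = [7, 1, 2, 3, 0, 4, 6, 10, 8, 9, 11, 5]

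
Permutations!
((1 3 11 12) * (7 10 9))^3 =(1 12 11 3) =[0, 12, 2, 1, 4, 5, 6, 7, 8, 9, 10, 3, 11]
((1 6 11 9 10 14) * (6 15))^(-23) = (1 10 11 15 14 9 6) = [0, 10, 2, 3, 4, 5, 1, 7, 8, 6, 11, 15, 12, 13, 9, 14]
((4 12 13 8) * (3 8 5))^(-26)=(3 13 4)(5 12 8)=[0, 1, 2, 13, 3, 12, 6, 7, 5, 9, 10, 11, 8, 4]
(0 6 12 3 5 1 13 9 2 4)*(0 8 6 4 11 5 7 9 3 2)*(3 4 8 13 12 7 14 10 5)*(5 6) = (0 8 5 1 12 2 11 3 14 10 6 7 9)(4 13) = [8, 12, 11, 14, 13, 1, 7, 9, 5, 0, 6, 3, 2, 4, 10]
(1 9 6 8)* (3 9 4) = [0, 4, 2, 9, 3, 5, 8, 7, 1, 6] = (1 4 3 9 6 8)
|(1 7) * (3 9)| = 2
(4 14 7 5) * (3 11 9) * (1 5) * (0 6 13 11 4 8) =[6, 5, 2, 4, 14, 8, 13, 1, 0, 3, 10, 9, 12, 11, 7] =(0 6 13 11 9 3 4 14 7 1 5 8)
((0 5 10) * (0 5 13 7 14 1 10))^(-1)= (0 5 10 1 14 7 13)= [5, 14, 2, 3, 4, 10, 6, 13, 8, 9, 1, 11, 12, 0, 7]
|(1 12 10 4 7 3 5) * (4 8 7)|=|(1 12 10 8 7 3 5)|=7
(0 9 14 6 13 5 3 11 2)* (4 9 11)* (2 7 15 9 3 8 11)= (0 2)(3 4)(5 8 11 7 15 9 14 6 13)= [2, 1, 0, 4, 3, 8, 13, 15, 11, 14, 10, 7, 12, 5, 6, 9]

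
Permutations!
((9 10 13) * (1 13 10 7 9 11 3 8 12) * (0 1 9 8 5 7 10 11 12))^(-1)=(0 8 7 5 3 11 10 9 12 13 1)=[8, 0, 2, 11, 4, 3, 6, 5, 7, 12, 9, 10, 13, 1]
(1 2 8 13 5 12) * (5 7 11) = (1 2 8 13 7 11 5 12) = [0, 2, 8, 3, 4, 12, 6, 11, 13, 9, 10, 5, 1, 7]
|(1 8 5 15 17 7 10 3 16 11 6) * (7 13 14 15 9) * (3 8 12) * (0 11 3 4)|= 60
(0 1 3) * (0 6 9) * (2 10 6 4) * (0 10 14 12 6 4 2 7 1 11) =(0 11)(1 3 2 14 12 6 9 10 4 7) =[11, 3, 14, 2, 7, 5, 9, 1, 8, 10, 4, 0, 6, 13, 12]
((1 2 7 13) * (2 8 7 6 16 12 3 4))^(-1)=(1 13 7 8)(2 4 3 12 16 6)=[0, 13, 4, 12, 3, 5, 2, 8, 1, 9, 10, 11, 16, 7, 14, 15, 6]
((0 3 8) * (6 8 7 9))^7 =(0 3 7 9 6 8) =[3, 1, 2, 7, 4, 5, 8, 9, 0, 6]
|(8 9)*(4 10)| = |(4 10)(8 9)| = 2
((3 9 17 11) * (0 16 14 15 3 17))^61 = (0 16 14 15 3 9)(11 17) = [16, 1, 2, 9, 4, 5, 6, 7, 8, 0, 10, 17, 12, 13, 15, 3, 14, 11]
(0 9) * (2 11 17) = (0 9)(2 11 17) = [9, 1, 11, 3, 4, 5, 6, 7, 8, 0, 10, 17, 12, 13, 14, 15, 16, 2]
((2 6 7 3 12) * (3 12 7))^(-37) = (2 7 6 12 3) = [0, 1, 7, 2, 4, 5, 12, 6, 8, 9, 10, 11, 3]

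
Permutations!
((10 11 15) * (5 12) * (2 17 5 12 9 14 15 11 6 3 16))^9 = (2 16 3 6 10 15 14 9 5 17) = [0, 1, 16, 6, 4, 17, 10, 7, 8, 5, 15, 11, 12, 13, 9, 14, 3, 2]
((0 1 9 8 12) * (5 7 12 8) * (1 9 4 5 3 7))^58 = (0 7 9 12 3)(1 4 5) = [7, 4, 2, 0, 5, 1, 6, 9, 8, 12, 10, 11, 3]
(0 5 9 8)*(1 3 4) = (0 5 9 8)(1 3 4) = [5, 3, 2, 4, 1, 9, 6, 7, 0, 8]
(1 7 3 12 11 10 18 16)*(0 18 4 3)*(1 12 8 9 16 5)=(0 18 5 1 7)(3 8 9 16 12 11 10 4)=[18, 7, 2, 8, 3, 1, 6, 0, 9, 16, 4, 10, 11, 13, 14, 15, 12, 17, 5]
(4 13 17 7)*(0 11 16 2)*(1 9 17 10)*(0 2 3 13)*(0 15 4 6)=(0 11 16 3 13 10 1 9 17 7 6)(4 15)=[11, 9, 2, 13, 15, 5, 0, 6, 8, 17, 1, 16, 12, 10, 14, 4, 3, 7]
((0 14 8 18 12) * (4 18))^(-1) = (0 12 18 4 8 14) = [12, 1, 2, 3, 8, 5, 6, 7, 14, 9, 10, 11, 18, 13, 0, 15, 16, 17, 4]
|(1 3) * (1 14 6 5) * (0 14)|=|(0 14 6 5 1 3)|=6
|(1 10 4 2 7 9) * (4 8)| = 7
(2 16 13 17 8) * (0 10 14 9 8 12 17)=[10, 1, 16, 3, 4, 5, 6, 7, 2, 8, 14, 11, 17, 0, 9, 15, 13, 12]=(0 10 14 9 8 2 16 13)(12 17)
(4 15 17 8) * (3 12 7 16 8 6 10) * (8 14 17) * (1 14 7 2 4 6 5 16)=(1 14 17 5 16 7)(2 4 15 8 6 10 3 12)=[0, 14, 4, 12, 15, 16, 10, 1, 6, 9, 3, 11, 2, 13, 17, 8, 7, 5]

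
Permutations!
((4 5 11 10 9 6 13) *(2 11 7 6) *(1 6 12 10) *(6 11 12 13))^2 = (2 10)(4 7)(5 13)(9 12) = [0, 1, 10, 3, 7, 13, 6, 4, 8, 12, 2, 11, 9, 5]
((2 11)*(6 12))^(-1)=[0, 1, 11, 3, 4, 5, 12, 7, 8, 9, 10, 2, 6]=(2 11)(6 12)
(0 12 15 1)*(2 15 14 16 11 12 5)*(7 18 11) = [5, 0, 15, 3, 4, 2, 6, 18, 8, 9, 10, 12, 14, 13, 16, 1, 7, 17, 11] = (0 5 2 15 1)(7 18 11 12 14 16)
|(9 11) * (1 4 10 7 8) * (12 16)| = 10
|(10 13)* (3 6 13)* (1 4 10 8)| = 7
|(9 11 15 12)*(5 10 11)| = 6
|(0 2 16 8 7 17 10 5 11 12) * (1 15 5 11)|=9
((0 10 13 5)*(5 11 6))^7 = (0 10 13 11 6 5) = [10, 1, 2, 3, 4, 0, 5, 7, 8, 9, 13, 6, 12, 11]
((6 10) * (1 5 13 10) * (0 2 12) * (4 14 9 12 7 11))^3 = [11, 10, 4, 3, 12, 6, 13, 14, 8, 2, 5, 9, 7, 1, 0] = (0 11 9 2 4 12 7 14)(1 10 5 6 13)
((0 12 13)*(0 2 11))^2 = (0 13 11 12 2) = [13, 1, 0, 3, 4, 5, 6, 7, 8, 9, 10, 12, 2, 11]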